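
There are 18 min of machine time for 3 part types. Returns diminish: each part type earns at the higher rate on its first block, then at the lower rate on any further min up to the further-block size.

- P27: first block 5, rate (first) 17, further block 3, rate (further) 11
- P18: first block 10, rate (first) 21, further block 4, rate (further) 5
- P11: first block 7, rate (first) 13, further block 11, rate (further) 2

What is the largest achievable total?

334

Order all 6 blocks by rate: P18/first 21 > P27/first 17 > P11/first 13 > P27/second 11 > P18/second 5 > P11/second 2.
P18 first at 21: fill all 10 → 8 left.
Fill P27 first block (5 at 17) → 3 left.
3 remain; put them into P11 first at 13.
Total = 21×10 + 17×5 + 13×3 = 334.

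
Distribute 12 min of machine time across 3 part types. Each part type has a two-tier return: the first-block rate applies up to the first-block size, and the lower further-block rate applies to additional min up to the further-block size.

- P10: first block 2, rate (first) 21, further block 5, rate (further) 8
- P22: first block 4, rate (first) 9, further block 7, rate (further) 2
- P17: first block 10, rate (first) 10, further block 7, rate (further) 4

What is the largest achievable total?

Treat each block as its own option and order by rate: P10/first 21 > P17/first 10 > P22/first 9 > P10/second 8 > P17/second 4 > P22/second 2.
Fill P10 first block (2 at 21) ; 10 left.
P17 first at 10: fill all 10 ; 0 left.
Total = 21×2 + 10×10 = 142.

142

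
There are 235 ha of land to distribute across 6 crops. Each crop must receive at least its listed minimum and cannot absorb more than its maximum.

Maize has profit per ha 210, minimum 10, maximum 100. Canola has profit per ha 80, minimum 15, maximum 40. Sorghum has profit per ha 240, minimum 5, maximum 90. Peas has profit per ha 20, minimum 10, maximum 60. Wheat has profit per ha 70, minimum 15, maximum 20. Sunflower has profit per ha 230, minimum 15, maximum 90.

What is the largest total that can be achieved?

47900

Meeting every minimum uses 10+15+5+10+15+15 = 70 ha, leaving 165.
Rank by profit per ha: Sorghum 240 > Sunflower 230 > Maize 210 > Canola 80 > Wheat 70 > Peas 20.
Give Sorghum 85 more to hit its cap of 90 — 80 left.
Sunflower takes 75 more to reach its cap of 90 — 5 left.
Only 5 left; Maize takes them to reach 15.
Total = 210×15 + 80×15 + 240×90 + 20×10 + 70×15 + 230×90 = 47900.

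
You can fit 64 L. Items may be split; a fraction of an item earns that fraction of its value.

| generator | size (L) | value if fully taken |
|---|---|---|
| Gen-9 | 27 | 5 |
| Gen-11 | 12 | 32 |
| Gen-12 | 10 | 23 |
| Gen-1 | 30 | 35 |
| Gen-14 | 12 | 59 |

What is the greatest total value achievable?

149

Sort by value density: Gen-14 59/12≈4.92, Gen-11 32/12≈2.67, Gen-12 23/10≈2.3, Gen-1 35/30≈1.17, Gen-9 5/27≈0.185.
Gen-14: take in full, 12 L for value 59 — 52 left.
Take all of Gen-11 (12 L, value 32) — 40 L left.
All 10 L of Gen-12 fit (value 23) — 30 remain.
All 30 L of Gen-1 fit (value 35) — 0 remain.
Total value = 149.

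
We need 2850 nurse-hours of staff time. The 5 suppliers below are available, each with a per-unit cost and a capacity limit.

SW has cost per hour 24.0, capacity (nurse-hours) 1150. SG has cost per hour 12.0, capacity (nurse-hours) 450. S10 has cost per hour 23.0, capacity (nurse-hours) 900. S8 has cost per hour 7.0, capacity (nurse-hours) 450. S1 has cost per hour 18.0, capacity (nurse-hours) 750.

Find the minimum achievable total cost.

49950

Cheapest first:
Take 450 from S8 at 7.0 ; need 2400 more.
SG (12.0): use full 450 ; 1950 nurse-hours to go.
S1 at 18.0: take all 750 nurse-hours ; 1200 still needed.
Take 900 from S10 at 23.0 ; need 300 more.
SW (24.0): take the remaining 300 ; done.
Cost = 450×7.0 + 450×12.0 + 750×18.0 + 900×23.0 + 300×24.0 = 49950.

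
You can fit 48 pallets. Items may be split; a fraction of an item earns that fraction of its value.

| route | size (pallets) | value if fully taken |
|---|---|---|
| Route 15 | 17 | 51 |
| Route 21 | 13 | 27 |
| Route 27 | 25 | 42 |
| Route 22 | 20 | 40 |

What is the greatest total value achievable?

114

Rank by value-to-size ratio: Route 15 51/17≈3, Route 21 27/13≈2.08, Route 22 40/20≈2, Route 27 42/25≈1.68.
All 17 pallets of Route 15 fit (value 51) ; 31 remain.
All 13 pallets of Route 21 fit (value 27) ; 18 remain.
18 pallets left: a 18/20 share of Route 22 gives 40×18/20 = 36.
Total value = 114.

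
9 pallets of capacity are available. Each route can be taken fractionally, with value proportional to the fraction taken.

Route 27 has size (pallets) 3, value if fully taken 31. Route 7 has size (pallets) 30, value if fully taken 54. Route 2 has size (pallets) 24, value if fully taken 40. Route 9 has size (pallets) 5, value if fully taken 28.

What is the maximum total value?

Best value per unit of size first: Route 27 31/3≈10.3, Route 9 28/5≈5.6, Route 7 54/30≈1.8, Route 2 40/24≈1.67.
Route 27: take in full, 3 pallets for value 31 — 6 left.
All 5 pallets of Route 9 fit (value 28) — 1 remain.
Fill the last 1 pallets with part of Route 7: 1/30 of it earns 1.8.
Total value = 60.8.

60.8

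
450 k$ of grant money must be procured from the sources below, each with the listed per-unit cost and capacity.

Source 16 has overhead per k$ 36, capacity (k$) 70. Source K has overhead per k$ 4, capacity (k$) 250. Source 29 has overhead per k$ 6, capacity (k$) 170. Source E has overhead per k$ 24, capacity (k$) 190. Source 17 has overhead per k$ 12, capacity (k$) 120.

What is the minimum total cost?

Cheapest first:
Source K (4): use full 250 — 200 k$ to go.
Take 170 from Source 29 at 6 — need 30 more.
Source 17 (12): take the remaining 30 — done.
Source E, Source 16: unused.
Cost = 250×4 + 170×6 + 30×12 = 2380.

2380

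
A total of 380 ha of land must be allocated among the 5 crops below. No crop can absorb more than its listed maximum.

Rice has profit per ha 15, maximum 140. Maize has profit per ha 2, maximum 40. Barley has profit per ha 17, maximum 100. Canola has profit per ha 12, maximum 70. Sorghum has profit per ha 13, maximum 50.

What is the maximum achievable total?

5330

Order the crops by profit per ha: Barley 17 > Rice 15 > Sorghum 13 > Canola 12 > Maize 2.
Give Barley 100 to hit its cap of 100 ; 280 left.
Rice takes 140 to reach its cap of 140 ; 140 left.
Give Sorghum 50 to hit its cap of 50 ; 90 left.
Give Canola 70 to hit its cap of 70 ; 20 left.
Maize has room for 40 but only 20 remain, so it gets 20.
Total = 15×140 + 2×20 + 17×100 + 12×70 + 13×50 = 5330.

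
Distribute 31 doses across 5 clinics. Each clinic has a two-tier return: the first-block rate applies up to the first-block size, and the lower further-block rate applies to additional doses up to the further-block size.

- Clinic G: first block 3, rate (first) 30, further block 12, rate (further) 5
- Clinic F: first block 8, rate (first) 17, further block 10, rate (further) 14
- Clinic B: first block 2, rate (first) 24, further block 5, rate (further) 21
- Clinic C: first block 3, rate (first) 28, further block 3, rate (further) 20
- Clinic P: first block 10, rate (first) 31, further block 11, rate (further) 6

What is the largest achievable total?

782

Rank every tier by rate: Clinic P/T1 31 > Clinic G/T1 30 > Clinic C/T1 28 > Clinic B/T1 24 > Clinic B/T2 21 > Clinic C/T2 20 > Clinic F/T1 17 > Clinic F/T2 14 > Clinic P/T2 6 > Clinic G/T2 5.
Fill Clinic P T1 block (10 at 31) ; 21 left.
Fill Clinic G T1 block (3 at 30) ; 18 left.
Fill Clinic C T1 block (3 at 28) ; 15 left.
Fill Clinic B T1 block (2 at 24) ; 13 left.
Clinic B T2 at 21: fill all 5 ; 8 left.
Clinic C/T2 (20): +3 ; 5 left.
Clinic F/T1: +5 of 8 at 17; pool empty.
Total = 31×10 + 30×3 + 28×3 + 24×2 + 21×5 + 20×3 + 17×5 = 782.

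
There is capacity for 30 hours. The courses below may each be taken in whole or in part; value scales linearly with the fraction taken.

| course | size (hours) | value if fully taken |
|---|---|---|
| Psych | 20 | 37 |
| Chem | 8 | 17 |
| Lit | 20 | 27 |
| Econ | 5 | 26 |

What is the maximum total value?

Rank by value-to-size ratio: Econ 26/5≈5.2, Chem 17/8≈2.12, Psych 37/20≈1.85, Lit 27/20≈1.35.
All 5 hours of Econ fit (value 26) ; 25 remain.
All 8 hours of Chem fit (value 17) ; 17 remain.
Fill the last 17 hours with part of Psych: 17/20 of it earns 31.45.
Total value = 74.45.

74.45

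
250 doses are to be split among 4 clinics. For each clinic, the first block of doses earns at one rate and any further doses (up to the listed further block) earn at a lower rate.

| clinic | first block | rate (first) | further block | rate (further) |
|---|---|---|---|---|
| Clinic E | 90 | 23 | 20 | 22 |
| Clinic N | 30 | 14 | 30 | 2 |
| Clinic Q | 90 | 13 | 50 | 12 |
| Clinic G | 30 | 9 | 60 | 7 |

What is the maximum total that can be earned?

Rank every tier by rate: Clinic E/T1 23 > Clinic E/T2 22 > Clinic N/T1 14 > Clinic Q/T1 13 > Clinic Q/T2 12 > Clinic G/T1 9 > Clinic G/T2 7 > Clinic N/T2 2.
Clinic E/T1 (23): +90 ; 160 left.
Clinic E/T2 (22): +20 ; 140 left.
Fill Clinic N T1 block (30 at 14) ; 110 left.
Fill Clinic Q T1 block (90 at 13) ; 20 left.
Clinic Q T2 at 12: only 20 left, fill 20.
Total = 23×90 + 22×20 + 14×30 + 13×90 + 12×20 = 4340.

4340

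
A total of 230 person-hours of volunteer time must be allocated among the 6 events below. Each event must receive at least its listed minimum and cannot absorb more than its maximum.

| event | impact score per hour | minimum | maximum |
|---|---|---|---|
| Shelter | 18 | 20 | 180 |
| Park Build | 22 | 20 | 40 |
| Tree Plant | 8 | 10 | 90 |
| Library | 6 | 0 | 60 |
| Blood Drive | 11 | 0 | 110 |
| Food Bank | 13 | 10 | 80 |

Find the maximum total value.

4150

Meeting every minimum uses 20+20+10+0+0+10 = 60 person-hours, leaving 170.
Order the events by impact score per hour: Park Build 22 > Shelter 18 > Food Bank 13 > Blood Drive 11 > Tree Plant 8 > Library 6.
Park Build takes 20 more to reach its cap of 40 → 150 left.
Shelter has room for 160 more but only 150 remain, so it gets 170.
Total = 18×170 + 22×40 + 8×10 + 13×10 = 4150.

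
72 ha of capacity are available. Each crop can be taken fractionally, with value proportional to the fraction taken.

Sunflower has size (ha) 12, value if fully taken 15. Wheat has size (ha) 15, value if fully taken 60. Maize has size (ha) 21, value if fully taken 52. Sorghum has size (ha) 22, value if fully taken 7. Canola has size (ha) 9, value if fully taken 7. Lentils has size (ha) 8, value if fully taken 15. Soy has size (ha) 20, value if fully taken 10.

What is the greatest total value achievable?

Best value per unit of size first: Wheat 60/15≈4, Maize 52/21≈2.48, Lentils 15/8≈1.88, Sunflower 15/12≈1.25, Canola 7/9≈0.778, Soy 10/20≈0.5, Sorghum 7/22≈0.318.
Take all of Wheat (15 ha, value 60) ; 57 ha left.
Maize: take in full, 21 ha for value 52 ; 36 left.
All 8 ha of Lentils fit (value 15) ; 28 remain.
All 12 ha of Sunflower fit (value 15) ; 16 remain.
Take all of Canola (9 ha, value 7) ; 7 ha left.
7 ha left: a 7/20 share of Soy gives 10×7/20 = 3.5.
Total value = 152.5.

152.5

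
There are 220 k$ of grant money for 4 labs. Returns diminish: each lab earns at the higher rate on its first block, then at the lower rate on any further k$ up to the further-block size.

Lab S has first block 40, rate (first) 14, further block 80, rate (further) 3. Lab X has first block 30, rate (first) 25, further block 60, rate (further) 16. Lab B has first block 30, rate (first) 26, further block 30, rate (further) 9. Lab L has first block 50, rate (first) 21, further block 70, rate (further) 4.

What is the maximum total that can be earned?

4190

Order all 8 blocks by rate: Lab B/T1 26 > Lab X/T1 25 > Lab L/T1 21 > Lab X/T2 16 > Lab S/T1 14 > Lab B/T2 9 > Lab L/T2 4 > Lab S/T2 3.
Lab B/T1 (26): +30 — 190 left.
Lab X T1 at 25: fill all 30 — 160 left.
Fill Lab L T1 block (50 at 21) — 110 left.
Lab X T2 at 16: fill all 60 — 50 left.
Lab S T1 at 14: fill all 40 — 10 left.
Lab B T2 at 9: only 10 left, fill 10.
Total = 26×30 + 25×30 + 21×50 + 16×60 + 14×40 + 9×10 = 4190.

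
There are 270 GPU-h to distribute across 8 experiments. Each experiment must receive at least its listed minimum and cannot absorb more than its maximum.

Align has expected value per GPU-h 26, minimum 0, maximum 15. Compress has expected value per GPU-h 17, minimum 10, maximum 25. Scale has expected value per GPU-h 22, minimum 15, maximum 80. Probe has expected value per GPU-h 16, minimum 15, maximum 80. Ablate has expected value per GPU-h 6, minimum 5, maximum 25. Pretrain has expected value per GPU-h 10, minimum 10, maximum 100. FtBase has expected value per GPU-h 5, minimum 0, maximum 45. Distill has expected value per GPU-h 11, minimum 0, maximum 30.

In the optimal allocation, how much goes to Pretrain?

Meeting every minimum uses 0+10+15+15+5+10+0+0 = 55 GPU-h, leaving 215.
Rank by expected value per GPU-h: Align 26 > Scale 22 > Compress 17 > Probe 16 > Distill 11 > Pretrain 10 > Ablate 6 > FtBase 5.
Align takes 15 more to reach its cap of 15 ; 200 left.
Scale takes 65 more to reach its cap of 80 ; 135 left.
Give Compress 15 more to hit its cap of 25 ; 120 left.
Probe: +65 to 80 (cap) ; 55 left.
Distill takes 30 more to reach its cap of 30 ; 25 left.
Pretrain has room for 90 more but only 25 remain, so it gets 35.

35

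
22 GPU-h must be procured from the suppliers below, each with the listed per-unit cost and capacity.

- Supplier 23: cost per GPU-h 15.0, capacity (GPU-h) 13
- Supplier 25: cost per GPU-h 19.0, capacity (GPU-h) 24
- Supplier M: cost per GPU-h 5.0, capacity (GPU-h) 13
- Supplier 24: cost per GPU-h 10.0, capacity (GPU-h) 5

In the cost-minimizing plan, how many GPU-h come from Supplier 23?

Use suppliers in increasing cost order.
Supplier M (5.0): use full 13 — 9 GPU-h to go.
Supplier 24 (10.0): use full 5 — 4 GPU-h to go.
Supplier 23 (15.0): take the remaining 4 — done.
Supplier 25: unused.

4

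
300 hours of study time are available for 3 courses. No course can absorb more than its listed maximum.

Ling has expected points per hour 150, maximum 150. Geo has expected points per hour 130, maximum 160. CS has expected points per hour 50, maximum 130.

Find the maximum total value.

Order the courses by expected points per hour: Ling 150 > Geo 130 > CS 50.
Give Ling 150 to hit its cap of 150 ; 150 left.
Only 150 left; Geo takes them to reach 150.
Total = 150×150 + 130×150 = 42000.

42000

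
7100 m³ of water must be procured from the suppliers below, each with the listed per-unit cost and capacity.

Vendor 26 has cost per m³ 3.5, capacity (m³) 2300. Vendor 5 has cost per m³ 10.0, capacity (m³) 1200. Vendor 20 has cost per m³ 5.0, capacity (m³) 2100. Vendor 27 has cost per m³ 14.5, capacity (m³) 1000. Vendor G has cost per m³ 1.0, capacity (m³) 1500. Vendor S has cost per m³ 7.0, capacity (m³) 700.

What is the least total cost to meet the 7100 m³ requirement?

Use suppliers in increasing cost order.
Take 1500 from Vendor G at 1.0 → need 5600 more.
Vendor 26 (3.5): use full 2300 → 3300 m³ to go.
Vendor 20 (5.0): use full 2100 → 1200 m³ to go.
Vendor S at 7.0: take all 700 m³ → 500 still needed.
Vendor 5 at 10.0: take 500 of its 1200 → requirement met.
Vendor 27: unused.
Cost = 1500×1.0 + 2300×3.5 + 2100×5.0 + 700×7.0 + 500×10.0 = 29950.

29950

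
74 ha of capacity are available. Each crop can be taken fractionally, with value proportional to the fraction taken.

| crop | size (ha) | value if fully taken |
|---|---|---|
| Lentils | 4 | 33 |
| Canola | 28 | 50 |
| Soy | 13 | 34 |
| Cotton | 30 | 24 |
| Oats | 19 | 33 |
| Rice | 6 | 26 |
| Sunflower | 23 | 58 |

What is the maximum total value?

Rank by value-to-size ratio: Lentils 33/4≈8.25, Rice 26/6≈4.33, Soy 34/13≈2.62, Sunflower 58/23≈2.52, Canola 50/28≈1.79, Oats 33/19≈1.74, Cotton 24/30≈0.8.
All 4 ha of Lentils fit (value 33) ; 70 remain.
Take all of Rice (6 ha, value 26) ; 64 ha left.
Soy: take in full, 13 ha for value 34 ; 51 left.
All 23 ha of Sunflower fit (value 58) ; 28 remain.
Canola: take in full, 28 ha for value 50 ; 0 left.
Total value = 201.

201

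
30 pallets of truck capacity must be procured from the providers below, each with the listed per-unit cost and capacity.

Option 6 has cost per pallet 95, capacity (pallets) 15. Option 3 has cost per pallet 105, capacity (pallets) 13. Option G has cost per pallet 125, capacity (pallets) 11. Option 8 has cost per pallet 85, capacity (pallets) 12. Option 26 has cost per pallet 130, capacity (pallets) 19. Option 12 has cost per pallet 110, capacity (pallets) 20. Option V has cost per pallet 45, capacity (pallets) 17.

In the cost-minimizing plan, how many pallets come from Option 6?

Fill from the cheapest provider first.
Option V (45): use full 17 — 13 pallets to go.
Option 8 at 85: take all 12 pallets — 1 still needed.
Take 1 from Option 6 at 95 to finish.
Option 3, Option 12, Option G, Option 26: unused.

1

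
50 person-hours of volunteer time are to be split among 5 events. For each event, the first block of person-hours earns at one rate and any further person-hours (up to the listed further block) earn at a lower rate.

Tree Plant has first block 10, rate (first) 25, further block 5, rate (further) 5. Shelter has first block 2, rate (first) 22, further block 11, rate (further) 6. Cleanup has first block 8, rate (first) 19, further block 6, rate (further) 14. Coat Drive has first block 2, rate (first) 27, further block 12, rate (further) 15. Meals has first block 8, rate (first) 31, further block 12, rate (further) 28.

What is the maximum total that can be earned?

Order all 10 blocks by rate: Meals/T1 31 > Meals/T2 28 > Coat Drive/T1 27 > Tree Plant/T1 25 > Shelter/T1 22 > Cleanup/T1 19 > Coat Drive/T2 15 > Cleanup/T2 14 > Shelter/T2 6 > Tree Plant/T2 5.
Meals/T1 (31): +8 → 42 left.
Meals/T2 (28): +12 → 30 left.
Coat Drive/T1 (27): +2 → 28 left.
Tree Plant T1 at 25: fill all 10 → 18 left.
Shelter T1 at 22: fill all 2 → 16 left.
Cleanup T1 at 19: fill all 8 → 8 left.
Coat Drive T2 at 15: only 8 left, fill 8.
Total = 31×8 + 28×12 + 27×2 + 25×10 + 22×2 + 19×8 + 15×8 = 1204.

1204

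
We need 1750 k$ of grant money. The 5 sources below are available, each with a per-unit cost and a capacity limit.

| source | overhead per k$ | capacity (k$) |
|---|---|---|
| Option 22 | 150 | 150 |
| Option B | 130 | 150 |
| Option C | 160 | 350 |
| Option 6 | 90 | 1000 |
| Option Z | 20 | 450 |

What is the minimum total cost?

Cheapest first:
Take 450 from Option Z at 20 ; need 1300 more.
Option 6 (90): use full 1000 ; 300 k$ to go.
Take 150 from Option B at 130 ; need 150 more.
Option 22 (150): use full 150 ; 0 k$ to go.
Option C: unused.
Cost = 450×20 + 1000×90 + 150×130 + 150×150 = 141000.

141000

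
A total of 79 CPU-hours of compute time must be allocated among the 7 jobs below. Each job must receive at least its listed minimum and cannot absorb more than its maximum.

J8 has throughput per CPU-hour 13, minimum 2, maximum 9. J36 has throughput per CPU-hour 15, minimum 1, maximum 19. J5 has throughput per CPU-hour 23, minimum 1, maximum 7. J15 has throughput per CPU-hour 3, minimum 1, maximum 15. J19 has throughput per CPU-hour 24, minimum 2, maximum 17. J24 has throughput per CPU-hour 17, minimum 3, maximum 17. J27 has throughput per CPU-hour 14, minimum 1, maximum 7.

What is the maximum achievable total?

1367

Meeting every minimum uses 2+1+1+1+2+3+1 = 11 CPU-hours, leaving 68.
Order the jobs by throughput per CPU-hour: J19 24 > J5 23 > J24 17 > J36 15 > J27 14 > J8 13 > J15 3.
Give J19 15 more to hit its cap of 17 → 53 left.
J5: +6 to 7 (cap) → 47 left.
J24 takes 14 more to reach its cap of 17 → 33 left.
J36: +18 to 19 (cap) → 15 left.
J27 takes 6 more to reach its cap of 7 → 9 left.
J8: +7 to 9 (cap) → 2 left.
J15: +2 (room for 14) → 3. Pool exhausted.
Total = 13×9 + 15×19 + 23×7 + 3×3 + 24×17 + 17×17 + 14×7 = 1367.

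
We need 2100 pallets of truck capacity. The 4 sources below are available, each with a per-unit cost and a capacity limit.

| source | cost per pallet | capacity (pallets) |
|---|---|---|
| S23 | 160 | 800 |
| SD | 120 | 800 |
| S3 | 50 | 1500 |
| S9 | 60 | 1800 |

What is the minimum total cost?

Cheapest first:
Take 1500 from S3 at 50 → need 600 more.
S9 (60): take the remaining 600 → done.
SD, S23: unused.
Cost = 1500×50 + 600×60 = 111000.

111000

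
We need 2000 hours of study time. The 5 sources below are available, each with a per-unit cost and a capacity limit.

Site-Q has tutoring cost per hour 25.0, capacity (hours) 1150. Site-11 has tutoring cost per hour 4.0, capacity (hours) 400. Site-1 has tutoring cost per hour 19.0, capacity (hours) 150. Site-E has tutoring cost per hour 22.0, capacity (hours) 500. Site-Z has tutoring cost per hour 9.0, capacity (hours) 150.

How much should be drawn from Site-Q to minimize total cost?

Use sources in increasing cost order.
Site-11 (4.0): use full 400 ; 1600 hours to go.
Site-Z at 9.0: take all 150 hours ; 1450 still needed.
Site-1 at 19.0: take all 150 hours ; 1300 still needed.
Site-E (22.0): use full 500 ; 800 hours to go.
Site-Q at 25.0: take 800 of its 1150 ; requirement met.

800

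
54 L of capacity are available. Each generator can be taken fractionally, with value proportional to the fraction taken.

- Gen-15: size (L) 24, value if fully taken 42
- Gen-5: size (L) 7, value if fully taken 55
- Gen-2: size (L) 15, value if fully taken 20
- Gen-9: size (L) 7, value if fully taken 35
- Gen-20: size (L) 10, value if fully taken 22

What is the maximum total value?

162

Best value per unit of size first: Gen-5 55/7≈7.86, Gen-9 35/7≈5, Gen-20 22/10≈2.2, Gen-15 42/24≈1.75, Gen-2 20/15≈1.33.
Gen-5: take in full, 7 L for value 55 → 47 left.
Take all of Gen-9 (7 L, value 35) → 40 L left.
Take all of Gen-20 (10 L, value 22) → 30 L left.
All 24 L of Gen-15 fit (value 42) → 6 remain.
Fill the last 6 L with part of Gen-2: 6/15 of it earns 8.
Total value = 162.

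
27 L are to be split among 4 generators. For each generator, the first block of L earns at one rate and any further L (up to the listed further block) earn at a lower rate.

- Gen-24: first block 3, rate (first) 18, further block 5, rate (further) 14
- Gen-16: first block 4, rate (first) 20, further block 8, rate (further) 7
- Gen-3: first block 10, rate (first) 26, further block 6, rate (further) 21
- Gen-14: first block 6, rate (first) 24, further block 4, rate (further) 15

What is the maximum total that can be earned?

Treat each block as its own option and order by rate: Gen-3/T1 26 > Gen-14/T1 24 > Gen-3/T2 21 > Gen-16/T1 20 > Gen-24/T1 18 > Gen-14/T2 15 > Gen-24/T2 14 > Gen-16/T2 7.
Fill Gen-3 T1 block (10 at 26) → 17 left.
Gen-14 T1 at 24: fill all 6 → 11 left.
Gen-3/T2 (21): +6 → 5 left.
Fill Gen-16 T1 block (4 at 20) → 1 left.
Gen-24/T1: +1 of 3 at 18; pool empty.
Total = 26×10 + 24×6 + 21×6 + 20×4 + 18×1 = 628.

628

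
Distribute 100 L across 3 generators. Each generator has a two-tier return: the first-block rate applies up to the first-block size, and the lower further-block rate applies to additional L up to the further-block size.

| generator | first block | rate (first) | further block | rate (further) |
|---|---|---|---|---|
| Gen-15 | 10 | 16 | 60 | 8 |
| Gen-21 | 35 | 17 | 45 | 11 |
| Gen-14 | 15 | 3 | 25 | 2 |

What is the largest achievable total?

Order all 6 blocks by rate: Gen-21/first 17 > Gen-15/first 16 > Gen-21/second 11 > Gen-15/second 8 > Gen-14/first 3 > Gen-14/second 2.
Gen-21/first (17): +35 — 65 left.
Gen-15 first at 16: fill all 10 — 55 left.
Gen-21 second at 11: fill all 45 — 10 left.
10 remain; put them into Gen-15 second at 8.
Total = 17×35 + 16×10 + 11×45 + 8×10 = 1330.

1330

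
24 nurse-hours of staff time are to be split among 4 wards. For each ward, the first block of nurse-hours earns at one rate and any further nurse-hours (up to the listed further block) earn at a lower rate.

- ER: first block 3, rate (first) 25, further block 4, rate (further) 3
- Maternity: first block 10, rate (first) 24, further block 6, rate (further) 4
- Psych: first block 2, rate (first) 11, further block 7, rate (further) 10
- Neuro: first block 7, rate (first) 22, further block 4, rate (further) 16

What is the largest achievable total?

Rank every tier by rate: ER/first 25 > Maternity/first 24 > Neuro/first 22 > Neuro/second 16 > Psych/first 11 > Psych/second 10 > Maternity/second 4 > ER/second 3.
ER first at 25: fill all 3 — 21 left.
Fill Maternity first block (10 at 24) — 11 left.
Neuro/first (22): +7 — 4 left.
Neuro second at 16: fill all 4 — 0 left.
Total = 25×3 + 24×10 + 22×7 + 16×4 = 533.

533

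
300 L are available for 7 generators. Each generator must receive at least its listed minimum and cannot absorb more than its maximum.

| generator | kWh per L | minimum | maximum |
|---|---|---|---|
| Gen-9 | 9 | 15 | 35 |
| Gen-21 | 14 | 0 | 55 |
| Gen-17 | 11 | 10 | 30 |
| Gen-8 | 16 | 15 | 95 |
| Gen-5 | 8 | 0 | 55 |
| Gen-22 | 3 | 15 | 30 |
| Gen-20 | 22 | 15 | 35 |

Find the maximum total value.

4030

Meeting every minimum uses 15+0+10+15+0+15+15 = 70 L, leaving 230.
Rank by kWh per L: Gen-20 22 > Gen-8 16 > Gen-21 14 > Gen-17 11 > Gen-9 9 > Gen-5 8 > Gen-22 3.
Give Gen-20 20 more to hit its cap of 35 → 210 left.
Gen-8 takes 80 more to reach its cap of 95 → 130 left.
Gen-21: +55 to 55 (cap) → 75 left.
Gen-17: +20 to 30 (cap) → 55 left.
Gen-9 takes 20 more to reach its cap of 35 → 35 left.
Gen-5: +35 (room for 55) → 35. Pool exhausted.
Total = 9×35 + 14×55 + 11×30 + 16×95 + 8×35 + 3×15 + 22×35 = 4030.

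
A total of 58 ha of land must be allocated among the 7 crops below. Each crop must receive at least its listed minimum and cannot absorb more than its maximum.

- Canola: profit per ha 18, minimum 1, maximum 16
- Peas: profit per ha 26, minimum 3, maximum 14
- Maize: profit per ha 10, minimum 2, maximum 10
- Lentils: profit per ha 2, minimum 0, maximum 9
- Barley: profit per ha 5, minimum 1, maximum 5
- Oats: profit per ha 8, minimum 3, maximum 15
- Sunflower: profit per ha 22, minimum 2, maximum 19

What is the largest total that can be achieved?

1149

Meeting every minimum uses 1+3+2+0+1+3+2 = 12 ha, leaving 46.
Rank by profit per ha: Peas 26 > Sunflower 22 > Canola 18 > Maize 10 > Oats 8 > Barley 5 > Lentils 2.
Peas: +11 to 14 (cap) → 35 left.
Sunflower: +17 to 19 (cap) → 18 left.
Canola: +15 to 16 (cap) → 3 left.
Maize has room for 8 more but only 3 remain, so it gets 5.
Total = 18×16 + 26×14 + 10×5 + 5×1 + 8×3 + 22×19 = 1149.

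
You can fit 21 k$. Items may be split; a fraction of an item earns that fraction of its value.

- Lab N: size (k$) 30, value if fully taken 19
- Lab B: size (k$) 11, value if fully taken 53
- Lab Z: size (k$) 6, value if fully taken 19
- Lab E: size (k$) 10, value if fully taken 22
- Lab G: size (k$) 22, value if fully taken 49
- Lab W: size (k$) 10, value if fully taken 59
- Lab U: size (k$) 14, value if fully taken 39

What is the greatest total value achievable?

112

Best value per unit of size first: Lab W 59/10≈5.9, Lab B 53/11≈4.82, Lab Z 19/6≈3.17, Lab U 39/14≈2.79, Lab G 49/22≈2.23, Lab E 22/10≈2.2, Lab N 19/30≈0.633.
All 10 k$ of Lab W fit (value 59) → 11 remain.
All 11 k$ of Lab B fit (value 53) → 0 remain.
Total value = 112.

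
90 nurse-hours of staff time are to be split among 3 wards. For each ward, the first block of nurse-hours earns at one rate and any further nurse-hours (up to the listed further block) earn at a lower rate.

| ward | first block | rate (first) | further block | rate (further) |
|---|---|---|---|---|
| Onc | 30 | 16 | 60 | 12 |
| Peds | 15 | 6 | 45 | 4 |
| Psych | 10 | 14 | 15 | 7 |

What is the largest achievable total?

1220

Treat each block as its own option and order by rate: Onc/first 16 > Psych/first 14 > Onc/second 12 > Psych/second 7 > Peds/first 6 > Peds/second 4.
Onc/first (16): +30 — 60 left.
Psych/first (14): +10 — 50 left.
50 remain; put them into Onc second at 12.
Total = 16×30 + 14×10 + 12×50 = 1220.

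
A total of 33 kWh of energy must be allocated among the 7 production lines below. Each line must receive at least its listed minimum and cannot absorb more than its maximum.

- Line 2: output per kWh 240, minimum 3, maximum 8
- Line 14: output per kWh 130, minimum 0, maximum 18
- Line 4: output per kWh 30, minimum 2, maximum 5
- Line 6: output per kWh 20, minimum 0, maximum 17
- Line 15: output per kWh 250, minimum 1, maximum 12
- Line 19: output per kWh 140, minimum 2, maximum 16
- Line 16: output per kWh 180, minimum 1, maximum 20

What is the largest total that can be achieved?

6880

Meeting every minimum uses 3+0+2+0+1+2+1 = 9 kWh, leaving 24.
Highest output per kWh first: Line 15 250 > Line 2 240 > Line 16 180 > Line 19 140 > Line 14 130 > Line 4 30 > Line 6 20.
Give Line 15 11 more to hit its cap of 12 → 13 left.
Line 2: +5 to 8 (cap) → 8 left.
Line 16 has room for 19 more but only 8 remain, so it gets 9.
Total = 240×8 + 30×2 + 250×12 + 140×2 + 180×9 = 6880.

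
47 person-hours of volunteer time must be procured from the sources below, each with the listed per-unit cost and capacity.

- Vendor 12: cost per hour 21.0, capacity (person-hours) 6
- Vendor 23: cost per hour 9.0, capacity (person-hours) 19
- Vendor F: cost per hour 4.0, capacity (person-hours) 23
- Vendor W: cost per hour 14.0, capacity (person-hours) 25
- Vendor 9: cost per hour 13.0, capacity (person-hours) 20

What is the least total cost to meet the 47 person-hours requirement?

Use sources in increasing cost order.
Vendor F at 4.0: take all 23 person-hours — 24 still needed.
Take 19 from Vendor 23 at 9.0 — need 5 more.
Take 5 from Vendor 9 at 13.0 to finish.
Vendor W, Vendor 12: unused.
Cost = 23×4.0 + 19×9.0 + 5×13.0 = 328.

328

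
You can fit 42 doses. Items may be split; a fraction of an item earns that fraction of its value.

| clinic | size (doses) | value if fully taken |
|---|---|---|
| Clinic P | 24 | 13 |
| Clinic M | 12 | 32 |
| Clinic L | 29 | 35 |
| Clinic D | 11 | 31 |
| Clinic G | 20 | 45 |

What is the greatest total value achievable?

Best value per unit of size first: Clinic D 31/11≈2.82, Clinic M 32/12≈2.67, Clinic G 45/20≈2.25, Clinic L 35/29≈1.21, Clinic P 13/24≈0.542.
All 11 doses of Clinic D fit (value 31) — 31 remain.
All 12 doses of Clinic M fit (value 32) — 19 remain.
19 doses left: a 19/20 share of Clinic G gives 45×19/20 = 42.75.
Total value = 105.75.

105.75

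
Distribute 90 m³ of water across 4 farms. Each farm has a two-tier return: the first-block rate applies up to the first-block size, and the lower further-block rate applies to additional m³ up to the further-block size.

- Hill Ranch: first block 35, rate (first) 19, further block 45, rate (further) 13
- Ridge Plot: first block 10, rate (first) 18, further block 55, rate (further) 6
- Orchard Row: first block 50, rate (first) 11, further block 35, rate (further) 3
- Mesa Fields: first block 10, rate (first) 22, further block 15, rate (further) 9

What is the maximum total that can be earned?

Treat each block as its own option and order by rate: Mesa Fields/first 22 > Hill Ranch/first 19 > Ridge Plot/first 18 > Hill Ranch/second 13 > Orchard Row/first 11 > Mesa Fields/second 9 > Ridge Plot/second 6 > Orchard Row/second 3.
Mesa Fields/first (22): +10 — 80 left.
Hill Ranch first at 19: fill all 35 — 45 left.
Ridge Plot first at 18: fill all 10 — 35 left.
Hill Ranch second at 13: only 35 left, fill 35.
Total = 22×10 + 19×35 + 18×10 + 13×35 = 1520.

1520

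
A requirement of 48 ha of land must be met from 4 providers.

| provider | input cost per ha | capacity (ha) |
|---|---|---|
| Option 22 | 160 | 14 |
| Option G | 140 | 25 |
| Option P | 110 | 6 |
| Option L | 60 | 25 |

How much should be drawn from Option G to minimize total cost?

Use providers in increasing cost order.
Option L (60): use full 25 ; 23 ha to go.
Option P at 110: take all 6 ha ; 17 still needed.
Option G (140): take the remaining 17 ; done.
Option 22: unused.

17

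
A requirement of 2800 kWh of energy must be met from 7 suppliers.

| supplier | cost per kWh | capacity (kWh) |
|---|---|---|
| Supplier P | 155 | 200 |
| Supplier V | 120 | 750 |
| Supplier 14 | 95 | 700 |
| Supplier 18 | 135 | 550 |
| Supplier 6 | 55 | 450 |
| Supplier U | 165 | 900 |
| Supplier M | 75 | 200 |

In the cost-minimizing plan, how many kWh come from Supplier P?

Cheapest first:
Supplier 6 (55): use full 450 — 2350 kWh to go.
Supplier M at 75: take all 200 kWh — 2150 still needed.
Supplier 14 (95): use full 700 — 1450 kWh to go.
Take 750 from Supplier V at 120 — need 700 more.
Take 550 from Supplier 18 at 135 — need 150 more.
Supplier P at 155: take 150 of its 200 — requirement met.
Supplier U: unused.

150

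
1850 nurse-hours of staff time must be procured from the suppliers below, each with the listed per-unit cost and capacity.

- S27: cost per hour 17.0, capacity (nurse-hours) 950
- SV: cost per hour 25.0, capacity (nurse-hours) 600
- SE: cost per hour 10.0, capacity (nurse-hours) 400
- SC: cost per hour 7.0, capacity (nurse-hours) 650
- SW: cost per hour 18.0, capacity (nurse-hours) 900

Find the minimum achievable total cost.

Cheapest first:
SC (7.0): use full 650 ; 1200 nurse-hours to go.
Take 400 from SE at 10.0 ; need 800 more.
S27 at 17.0: take 800 of its 950 ; requirement met.
SW, SV: unused.
Cost = 650×7.0 + 400×10.0 + 800×17.0 = 22150.

22150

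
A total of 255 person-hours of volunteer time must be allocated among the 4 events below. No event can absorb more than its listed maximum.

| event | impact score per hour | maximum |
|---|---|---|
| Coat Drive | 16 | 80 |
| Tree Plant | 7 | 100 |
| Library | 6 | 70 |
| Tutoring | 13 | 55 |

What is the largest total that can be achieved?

2815

Rank by impact score per hour: Coat Drive 16 > Tutoring 13 > Tree Plant 7 > Library 6.
Give Coat Drive 80 to hit its cap of 80 ; 175 left.
Tutoring takes 55 to reach its cap of 55 ; 120 left.
Tree Plant takes 100 to reach its cap of 100 ; 20 left.
Library has room for 70 but only 20 remain, so it gets 20.
Total = 16×80 + 7×100 + 6×20 + 13×55 = 2815.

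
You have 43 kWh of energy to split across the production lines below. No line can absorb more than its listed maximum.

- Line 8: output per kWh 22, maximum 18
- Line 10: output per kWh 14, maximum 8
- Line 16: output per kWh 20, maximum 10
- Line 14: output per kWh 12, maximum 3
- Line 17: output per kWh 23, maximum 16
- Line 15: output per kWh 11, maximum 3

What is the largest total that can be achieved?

Highest output per kWh first: Line 17 23 > Line 8 22 > Line 16 20 > Line 10 14 > Line 14 12 > Line 15 11.
Give Line 17 16 to hit its cap of 16 — 27 left.
Line 8 takes 18 to reach its cap of 18 — 9 left.
Line 16 has room for 10 but only 9 remain, so it gets 9.
Total = 22×18 + 20×9 + 23×16 = 944.

944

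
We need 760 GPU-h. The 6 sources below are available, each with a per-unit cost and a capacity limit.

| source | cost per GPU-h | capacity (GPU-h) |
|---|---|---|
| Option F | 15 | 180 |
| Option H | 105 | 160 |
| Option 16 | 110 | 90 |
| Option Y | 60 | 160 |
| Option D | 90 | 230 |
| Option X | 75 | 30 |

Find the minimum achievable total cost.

52050

Fill from the cheapest source first.
Option F at 15: take all 180 GPU-h ; 580 still needed.
Option Y (60): use full 160 ; 420 GPU-h to go.
Take 30 from Option X at 75 ; need 390 more.
Take 230 from Option D at 90 ; need 160 more.
Option H at 105: take all 160 GPU-h ; 0 still needed.
Option 16: unused.
Cost = 180×15 + 160×60 + 30×75 + 230×90 + 160×105 = 52050.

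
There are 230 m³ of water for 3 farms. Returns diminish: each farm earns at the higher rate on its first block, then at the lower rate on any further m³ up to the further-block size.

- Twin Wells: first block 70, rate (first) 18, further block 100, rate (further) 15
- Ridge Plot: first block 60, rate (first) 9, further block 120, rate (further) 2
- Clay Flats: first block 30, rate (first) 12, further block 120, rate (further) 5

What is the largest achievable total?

3390

Treat each block as its own option and order by rate: Twin Wells/tier1 18 > Twin Wells/tier2 15 > Clay Flats/tier1 12 > Ridge Plot/tier1 9 > Clay Flats/tier2 5 > Ridge Plot/tier2 2.
Fill Twin Wells tier1 block (70 at 18) ; 160 left.
Twin Wells/tier2 (15): +100 ; 60 left.
Clay Flats tier1 at 12: fill all 30 ; 30 left.
30 remain; put them into Ridge Plot tier1 at 9.
Total = 18×70 + 15×100 + 12×30 + 9×30 = 3390.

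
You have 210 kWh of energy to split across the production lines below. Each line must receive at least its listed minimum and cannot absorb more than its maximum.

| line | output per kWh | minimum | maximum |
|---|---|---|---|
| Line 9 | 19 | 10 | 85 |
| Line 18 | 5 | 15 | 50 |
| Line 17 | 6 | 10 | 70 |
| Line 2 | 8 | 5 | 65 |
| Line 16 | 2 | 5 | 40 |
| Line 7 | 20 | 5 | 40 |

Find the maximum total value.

Meeting every minimum uses 10+15+10+5+5+5 = 50 kWh, leaving 160.
Rank by output per kWh: Line 7 20 > Line 9 19 > Line 2 8 > Line 17 6 > Line 18 5 > Line 16 2.
Give Line 7 35 more to hit its cap of 40 ; 125 left.
Give Line 9 75 more to hit its cap of 85 ; 50 left.
Only 50 left; Line 2 takes them to reach 55.
Total = 19×85 + 5×15 + 6×10 + 8×55 + 2×5 + 20×40 = 3000.

3000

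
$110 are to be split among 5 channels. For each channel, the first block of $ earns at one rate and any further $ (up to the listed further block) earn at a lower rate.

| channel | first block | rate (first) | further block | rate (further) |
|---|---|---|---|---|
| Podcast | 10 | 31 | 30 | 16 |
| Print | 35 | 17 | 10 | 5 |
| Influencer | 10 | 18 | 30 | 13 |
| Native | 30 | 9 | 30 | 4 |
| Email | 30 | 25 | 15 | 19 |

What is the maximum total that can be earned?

Treat each block as its own option and order by rate: Podcast/T1 31 > Email/T1 25 > Email/T2 19 > Influencer/T1 18 > Print/T1 17 > Podcast/T2 16 > Influencer/T2 13 > Native/T1 9 > Print/T2 5 > Native/T2 4.
Podcast T1 at 31: fill all 10 ; 100 left.
Fill Email T1 block (30 at 25) ; 70 left.
Email T2 at 19: fill all 15 ; 55 left.
Fill Influencer T1 block (10 at 18) ; 45 left.
Fill Print T1 block (35 at 17) ; 10 left.
Podcast T2 at 16: only 10 left, fill 10.
Total = 31×10 + 25×30 + 19×15 + 18×10 + 17×35 + 16×10 = 2280.

2280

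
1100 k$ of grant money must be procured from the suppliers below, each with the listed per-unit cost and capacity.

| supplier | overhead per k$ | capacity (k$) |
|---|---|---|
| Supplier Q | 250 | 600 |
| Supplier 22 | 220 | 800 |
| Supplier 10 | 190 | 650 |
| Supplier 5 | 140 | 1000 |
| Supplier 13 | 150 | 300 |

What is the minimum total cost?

155000

Use suppliers in increasing cost order.
Supplier 5 (140): use full 1000 — 100 k$ to go.
Take 100 from Supplier 13 at 150 to finish.
Supplier 10, Supplier 22, Supplier Q: unused.
Cost = 1000×140 + 100×150 = 155000.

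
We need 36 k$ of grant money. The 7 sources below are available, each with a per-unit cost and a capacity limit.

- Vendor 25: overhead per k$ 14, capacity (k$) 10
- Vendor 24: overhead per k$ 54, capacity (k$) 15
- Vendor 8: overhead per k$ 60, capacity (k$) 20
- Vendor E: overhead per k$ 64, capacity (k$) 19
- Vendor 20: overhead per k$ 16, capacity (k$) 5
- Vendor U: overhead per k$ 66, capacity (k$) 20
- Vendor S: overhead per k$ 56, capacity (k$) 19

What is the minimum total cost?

1366

Cheapest first:
Vendor 25 (14): use full 10 — 26 k$ to go.
Take 5 from Vendor 20 at 16 — need 21 more.
Vendor 24 (54): use full 15 — 6 k$ to go.
Vendor S at 56: take 6 of its 19 — requirement met.
Vendor 8, Vendor E, Vendor U: unused.
Cost = 10×14 + 5×16 + 15×54 + 6×56 = 1366.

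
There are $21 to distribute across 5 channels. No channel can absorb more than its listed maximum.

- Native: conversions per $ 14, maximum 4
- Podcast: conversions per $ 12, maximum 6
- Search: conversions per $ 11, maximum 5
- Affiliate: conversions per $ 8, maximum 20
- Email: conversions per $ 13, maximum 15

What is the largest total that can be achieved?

Highest conversions per $ first: Native 14 > Email 13 > Podcast 12 > Search 11 > Affiliate 8.
Give Native 4 to hit its cap of 4 ; 17 left.
Email: +15 to 15 (cap) ; 2 left.
Only 2 left; Podcast takes them to reach 2.
Total = 14×4 + 12×2 + 13×15 = 275.

275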